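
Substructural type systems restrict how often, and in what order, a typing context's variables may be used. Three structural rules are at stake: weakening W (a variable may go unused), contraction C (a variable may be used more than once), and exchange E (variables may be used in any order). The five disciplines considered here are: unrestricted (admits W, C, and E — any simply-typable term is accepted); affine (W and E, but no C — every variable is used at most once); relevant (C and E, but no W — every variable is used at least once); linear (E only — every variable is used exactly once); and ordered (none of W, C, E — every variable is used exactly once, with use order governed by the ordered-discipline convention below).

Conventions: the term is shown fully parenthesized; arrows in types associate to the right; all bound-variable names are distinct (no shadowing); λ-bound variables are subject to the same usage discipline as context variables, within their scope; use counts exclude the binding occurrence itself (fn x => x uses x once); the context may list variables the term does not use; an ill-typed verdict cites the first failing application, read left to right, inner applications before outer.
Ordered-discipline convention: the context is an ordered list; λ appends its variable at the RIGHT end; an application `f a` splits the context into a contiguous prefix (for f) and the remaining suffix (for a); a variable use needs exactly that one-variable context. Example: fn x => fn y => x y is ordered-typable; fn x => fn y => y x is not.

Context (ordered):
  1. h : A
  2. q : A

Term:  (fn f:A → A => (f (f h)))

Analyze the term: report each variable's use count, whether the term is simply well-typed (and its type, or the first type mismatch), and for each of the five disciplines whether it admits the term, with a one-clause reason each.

counts: h=1; q=0; f (λ-bound)=2
order of uses: f, f, h
typing: ✓ — (A → A) → A
ordered: ✗ — uses contraction: f ×2; unused: q — weakening required
linear: ✗ — uses contraction: f ×2; unused: q — weakening required
affine: ✗ — uses contraction: f ×2
relevant: ✗ — unused: q — weakening required
unrestricted: ✓ — type-checks ((A → A) → A) and nothing is barred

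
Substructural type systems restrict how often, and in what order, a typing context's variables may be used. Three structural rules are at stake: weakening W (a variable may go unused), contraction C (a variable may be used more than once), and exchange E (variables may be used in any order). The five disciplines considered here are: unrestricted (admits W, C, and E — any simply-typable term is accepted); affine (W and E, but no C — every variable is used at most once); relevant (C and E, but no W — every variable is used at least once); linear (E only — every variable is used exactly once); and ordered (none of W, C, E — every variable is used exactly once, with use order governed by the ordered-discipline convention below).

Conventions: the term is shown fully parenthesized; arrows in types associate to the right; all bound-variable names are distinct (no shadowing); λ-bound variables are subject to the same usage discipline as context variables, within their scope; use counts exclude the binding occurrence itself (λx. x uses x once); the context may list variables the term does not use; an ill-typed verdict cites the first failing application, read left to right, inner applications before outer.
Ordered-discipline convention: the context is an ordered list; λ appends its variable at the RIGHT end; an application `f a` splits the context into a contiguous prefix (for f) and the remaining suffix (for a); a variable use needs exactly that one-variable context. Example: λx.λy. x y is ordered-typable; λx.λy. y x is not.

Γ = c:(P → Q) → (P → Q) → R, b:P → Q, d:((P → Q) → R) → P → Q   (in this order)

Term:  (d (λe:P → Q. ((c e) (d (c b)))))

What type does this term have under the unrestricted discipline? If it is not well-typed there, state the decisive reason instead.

term : P → Q
usage: c: 2; b: 1; d: 2; e [bound]: 1
use order (left to right): d, c, e, d, c, b
typing: well-typed at P → Q
across the five disciplines: ordered ✗, linear ✗, affine ✗, relevant ✓, unrestricted ✓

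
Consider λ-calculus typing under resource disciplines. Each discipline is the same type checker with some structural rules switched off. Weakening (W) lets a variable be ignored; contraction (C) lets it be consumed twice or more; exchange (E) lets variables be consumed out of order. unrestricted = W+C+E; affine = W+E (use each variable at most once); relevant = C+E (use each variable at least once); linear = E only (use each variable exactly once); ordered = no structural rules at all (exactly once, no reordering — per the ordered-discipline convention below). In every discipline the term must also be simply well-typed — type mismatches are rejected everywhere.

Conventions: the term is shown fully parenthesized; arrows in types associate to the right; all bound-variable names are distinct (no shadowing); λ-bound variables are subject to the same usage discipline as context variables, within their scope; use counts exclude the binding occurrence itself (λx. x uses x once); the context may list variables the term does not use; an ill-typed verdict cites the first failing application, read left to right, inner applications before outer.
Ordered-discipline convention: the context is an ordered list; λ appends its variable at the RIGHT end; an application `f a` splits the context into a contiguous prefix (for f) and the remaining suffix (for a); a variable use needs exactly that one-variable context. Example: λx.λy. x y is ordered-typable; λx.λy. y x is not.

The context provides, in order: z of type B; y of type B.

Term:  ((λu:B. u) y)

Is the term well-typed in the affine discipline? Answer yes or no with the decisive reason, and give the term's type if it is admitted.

yes — no duplicate uses among z, y, u; term : B
use counts: z ×0; y ×1; u (bound) ×1
uses in reading order: u, y
typing: ✓ — B
summary: ordered ✗ | linear ✗ | affine ✓ | relevant ✗ | unrestricted ✓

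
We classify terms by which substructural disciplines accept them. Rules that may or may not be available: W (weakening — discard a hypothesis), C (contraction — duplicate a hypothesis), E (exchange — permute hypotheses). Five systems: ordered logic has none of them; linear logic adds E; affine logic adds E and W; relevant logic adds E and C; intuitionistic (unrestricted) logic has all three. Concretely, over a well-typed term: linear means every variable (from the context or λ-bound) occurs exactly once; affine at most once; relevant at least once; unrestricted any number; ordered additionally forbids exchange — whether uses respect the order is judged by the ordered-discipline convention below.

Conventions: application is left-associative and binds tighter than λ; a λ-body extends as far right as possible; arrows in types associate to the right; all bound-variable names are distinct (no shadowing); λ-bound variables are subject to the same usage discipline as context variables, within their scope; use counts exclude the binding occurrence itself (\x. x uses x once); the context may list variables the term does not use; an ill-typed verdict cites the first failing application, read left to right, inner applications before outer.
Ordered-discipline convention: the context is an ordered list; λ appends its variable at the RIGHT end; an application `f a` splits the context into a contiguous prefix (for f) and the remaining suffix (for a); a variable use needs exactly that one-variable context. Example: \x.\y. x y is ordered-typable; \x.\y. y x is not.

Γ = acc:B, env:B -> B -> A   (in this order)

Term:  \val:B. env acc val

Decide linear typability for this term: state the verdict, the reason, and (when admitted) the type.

yes — exactly-once usage across acc, env, val; term : B -> A
usage: acc: 1; env: 1; val [bound]: 1
left-to-right use order: env, acc, val
typing: well-typed at B -> A
across the five disciplines: ordered ✗ | linear ✓ | affine ✓ | relevant ✓ | unrestricted ✓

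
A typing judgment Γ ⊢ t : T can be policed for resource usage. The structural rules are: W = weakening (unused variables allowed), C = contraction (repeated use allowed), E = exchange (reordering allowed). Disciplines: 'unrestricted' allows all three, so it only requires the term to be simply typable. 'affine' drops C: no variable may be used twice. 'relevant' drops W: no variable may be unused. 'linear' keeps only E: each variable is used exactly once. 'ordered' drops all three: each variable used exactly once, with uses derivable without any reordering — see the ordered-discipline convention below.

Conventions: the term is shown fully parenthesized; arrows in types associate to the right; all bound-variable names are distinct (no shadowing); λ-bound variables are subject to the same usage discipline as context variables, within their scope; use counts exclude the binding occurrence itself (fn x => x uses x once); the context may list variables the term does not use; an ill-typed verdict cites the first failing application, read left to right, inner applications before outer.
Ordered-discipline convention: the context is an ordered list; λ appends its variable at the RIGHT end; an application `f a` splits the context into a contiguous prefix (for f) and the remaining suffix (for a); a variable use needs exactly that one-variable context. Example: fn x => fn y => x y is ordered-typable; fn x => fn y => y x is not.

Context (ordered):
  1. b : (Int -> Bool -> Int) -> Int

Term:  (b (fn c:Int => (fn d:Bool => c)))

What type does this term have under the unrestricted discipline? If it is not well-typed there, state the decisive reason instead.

term : Int
counts: b=1; c (λ-bound)=1; d (λ-bound)=0
order of uses: b, c
typing: the term checks, with type Int
across the five disciplines: ordered ✗; linear ✗; affine ✓; relevant ✗; unrestricted ✓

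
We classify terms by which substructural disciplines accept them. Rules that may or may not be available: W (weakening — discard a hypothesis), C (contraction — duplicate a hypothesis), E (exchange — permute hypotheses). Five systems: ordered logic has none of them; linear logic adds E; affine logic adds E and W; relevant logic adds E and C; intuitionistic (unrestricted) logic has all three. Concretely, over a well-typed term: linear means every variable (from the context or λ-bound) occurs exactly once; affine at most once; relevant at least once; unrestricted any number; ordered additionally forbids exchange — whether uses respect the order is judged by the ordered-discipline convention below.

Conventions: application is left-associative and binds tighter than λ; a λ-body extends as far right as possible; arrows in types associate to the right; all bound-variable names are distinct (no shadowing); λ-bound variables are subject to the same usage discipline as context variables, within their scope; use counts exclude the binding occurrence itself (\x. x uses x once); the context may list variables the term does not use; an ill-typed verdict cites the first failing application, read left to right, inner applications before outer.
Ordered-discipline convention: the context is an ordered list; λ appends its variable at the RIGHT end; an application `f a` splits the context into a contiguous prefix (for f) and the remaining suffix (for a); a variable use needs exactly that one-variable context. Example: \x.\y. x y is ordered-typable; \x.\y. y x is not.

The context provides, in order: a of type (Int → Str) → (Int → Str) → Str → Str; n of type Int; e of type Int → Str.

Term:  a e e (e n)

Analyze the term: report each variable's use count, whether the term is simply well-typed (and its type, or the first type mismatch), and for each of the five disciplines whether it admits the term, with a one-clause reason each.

counts: a=1, n=1, e=3
use order (left to right): a, e, e, e, n
typing: well-typed at Str
ordered: ✗, uses contraction: e ×3
linear: ✗, uses contraction: e ×3
affine: ✗, uses contraction: e ×3
relevant: ✓, a, n, e: all used, weakening unneeded
unrestricted: ✓, type-checks (Str) and nothing is barred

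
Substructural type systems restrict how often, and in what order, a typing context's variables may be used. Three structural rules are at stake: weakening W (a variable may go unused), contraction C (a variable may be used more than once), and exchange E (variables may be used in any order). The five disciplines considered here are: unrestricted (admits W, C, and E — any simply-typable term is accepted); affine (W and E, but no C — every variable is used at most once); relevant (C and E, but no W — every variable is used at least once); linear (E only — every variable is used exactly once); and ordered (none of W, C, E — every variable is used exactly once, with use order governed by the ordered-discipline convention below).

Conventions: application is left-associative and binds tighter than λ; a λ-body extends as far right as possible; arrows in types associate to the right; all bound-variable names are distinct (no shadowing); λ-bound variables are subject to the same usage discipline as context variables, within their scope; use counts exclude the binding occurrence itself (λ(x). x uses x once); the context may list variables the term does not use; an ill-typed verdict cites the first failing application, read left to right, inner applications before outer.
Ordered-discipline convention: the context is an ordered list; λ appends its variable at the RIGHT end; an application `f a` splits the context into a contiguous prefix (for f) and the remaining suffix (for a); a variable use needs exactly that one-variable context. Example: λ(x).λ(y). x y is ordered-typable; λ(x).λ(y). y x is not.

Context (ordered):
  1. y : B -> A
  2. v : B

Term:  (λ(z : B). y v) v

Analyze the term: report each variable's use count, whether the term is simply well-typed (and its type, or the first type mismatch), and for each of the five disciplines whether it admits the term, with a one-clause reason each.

usage: y ×1; v ×2; z [bound] ×0
left-to-right use order: y, v, v
typing: the term checks, with type A
ordered: ✗ — v ×2 used more than once (contraction); needs weakening: z unused
linear: ✗ — v ×2 used more than once (contraction); needs weakening: z unused
affine: ✗ — v ×2 used more than once (contraction)
relevant: ✗ — needs weakening: z unused
unrestricted: ✓ — well-typed at A; no restrictions here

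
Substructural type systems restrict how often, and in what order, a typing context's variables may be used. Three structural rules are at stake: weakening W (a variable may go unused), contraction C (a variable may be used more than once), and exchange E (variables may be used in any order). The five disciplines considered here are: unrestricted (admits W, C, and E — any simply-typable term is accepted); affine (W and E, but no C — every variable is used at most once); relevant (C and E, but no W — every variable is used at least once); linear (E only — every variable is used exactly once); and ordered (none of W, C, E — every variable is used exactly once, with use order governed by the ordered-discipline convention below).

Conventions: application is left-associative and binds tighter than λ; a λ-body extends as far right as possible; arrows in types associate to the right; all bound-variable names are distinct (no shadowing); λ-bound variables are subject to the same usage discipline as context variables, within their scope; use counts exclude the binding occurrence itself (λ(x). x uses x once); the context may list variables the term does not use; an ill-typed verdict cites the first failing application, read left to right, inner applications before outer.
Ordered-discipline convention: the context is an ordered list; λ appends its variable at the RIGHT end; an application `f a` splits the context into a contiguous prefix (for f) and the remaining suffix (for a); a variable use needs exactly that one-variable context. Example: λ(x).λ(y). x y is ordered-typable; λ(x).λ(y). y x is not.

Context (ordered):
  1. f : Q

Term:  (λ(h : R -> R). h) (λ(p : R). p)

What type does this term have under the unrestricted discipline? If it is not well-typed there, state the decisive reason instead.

term : R -> R
use counts: f ×0, h (bound) ×1, p (bound) ×1
order of uses: h, p
typing: ✓ — R -> R
all disciplines: ordered ✗; linear ✗; affine ✓; relevant ✗; unrestricted ✓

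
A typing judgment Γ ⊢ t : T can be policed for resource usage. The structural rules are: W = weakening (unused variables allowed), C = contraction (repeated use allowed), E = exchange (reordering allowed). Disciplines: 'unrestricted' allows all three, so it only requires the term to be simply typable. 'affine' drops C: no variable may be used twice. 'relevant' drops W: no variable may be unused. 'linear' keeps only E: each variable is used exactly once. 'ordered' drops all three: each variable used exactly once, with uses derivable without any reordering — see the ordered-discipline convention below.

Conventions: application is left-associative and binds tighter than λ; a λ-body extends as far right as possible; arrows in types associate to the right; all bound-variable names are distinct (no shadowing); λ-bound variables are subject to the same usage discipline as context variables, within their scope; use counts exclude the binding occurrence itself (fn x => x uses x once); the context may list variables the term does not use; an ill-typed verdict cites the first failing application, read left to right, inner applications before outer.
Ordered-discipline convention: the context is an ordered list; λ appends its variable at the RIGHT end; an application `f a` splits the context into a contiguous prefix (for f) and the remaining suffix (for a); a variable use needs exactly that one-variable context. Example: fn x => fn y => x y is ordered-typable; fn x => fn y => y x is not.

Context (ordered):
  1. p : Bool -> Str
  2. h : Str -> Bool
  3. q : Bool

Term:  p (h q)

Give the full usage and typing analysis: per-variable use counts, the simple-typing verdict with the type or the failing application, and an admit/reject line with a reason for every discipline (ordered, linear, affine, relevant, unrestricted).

variable uses: p ×1; h ×1; q ×1
order of uses: p, h, q
typing: ill-typed: a function awaiting Str gets Bool
ordered: ✗, the type mismatch rejects it
linear: ✗, not simply typable
affine: ✗, fails simple typing
relevant: ✗, a type mismatch blocks all five
unrestricted: ✗, the type mismatch rejects it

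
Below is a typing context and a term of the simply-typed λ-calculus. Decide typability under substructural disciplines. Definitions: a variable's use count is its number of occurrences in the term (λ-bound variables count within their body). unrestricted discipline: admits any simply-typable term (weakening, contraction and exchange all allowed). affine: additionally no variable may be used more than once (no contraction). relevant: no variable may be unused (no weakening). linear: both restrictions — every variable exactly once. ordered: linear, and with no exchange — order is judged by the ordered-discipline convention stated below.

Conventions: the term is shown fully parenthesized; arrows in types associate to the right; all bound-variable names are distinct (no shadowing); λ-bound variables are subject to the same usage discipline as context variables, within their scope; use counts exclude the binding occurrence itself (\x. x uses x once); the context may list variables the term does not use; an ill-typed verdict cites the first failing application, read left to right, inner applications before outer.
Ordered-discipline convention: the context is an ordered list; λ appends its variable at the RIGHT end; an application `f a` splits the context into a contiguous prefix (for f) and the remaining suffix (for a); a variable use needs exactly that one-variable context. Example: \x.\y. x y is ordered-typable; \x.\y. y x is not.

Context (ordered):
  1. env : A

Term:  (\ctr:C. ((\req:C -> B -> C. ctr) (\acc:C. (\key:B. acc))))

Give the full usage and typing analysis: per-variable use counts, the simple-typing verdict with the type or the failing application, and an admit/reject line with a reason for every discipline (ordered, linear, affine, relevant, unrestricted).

usage: env: 0×, ctr [bound]: 1×, req [bound]: 0×, acc [bound]: 1×, key [bound]: 0×
uses in reading order: ctr, acc
typing: ✓ — C -> C
ordered ✗ (needs weakening: env, req, key unused)
linear ✗ (needs weakening: env, req, key unused)
affine ✓ (no duplicate uses among env, ctr, req, acc, key)
relevant ✗ (needs weakening: env, req, key unused)
unrestricted ✓ (typability at C -> C is all that's needed)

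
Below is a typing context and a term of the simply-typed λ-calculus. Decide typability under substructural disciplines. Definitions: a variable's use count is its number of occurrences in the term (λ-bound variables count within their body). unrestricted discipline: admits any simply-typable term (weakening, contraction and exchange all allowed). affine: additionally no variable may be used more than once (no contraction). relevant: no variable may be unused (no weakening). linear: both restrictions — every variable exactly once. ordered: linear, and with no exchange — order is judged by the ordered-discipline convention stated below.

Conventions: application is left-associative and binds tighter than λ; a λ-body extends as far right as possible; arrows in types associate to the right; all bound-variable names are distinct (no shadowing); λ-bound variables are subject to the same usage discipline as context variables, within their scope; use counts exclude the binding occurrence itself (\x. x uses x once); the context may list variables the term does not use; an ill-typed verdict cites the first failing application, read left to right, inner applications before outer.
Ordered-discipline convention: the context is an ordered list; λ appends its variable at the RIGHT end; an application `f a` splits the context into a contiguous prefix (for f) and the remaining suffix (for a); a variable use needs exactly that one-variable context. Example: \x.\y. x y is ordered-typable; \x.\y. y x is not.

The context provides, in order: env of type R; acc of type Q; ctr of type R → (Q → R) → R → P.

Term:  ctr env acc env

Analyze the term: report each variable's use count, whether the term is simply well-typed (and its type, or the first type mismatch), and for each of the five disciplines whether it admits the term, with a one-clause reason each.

counts: env=2; acc=1; ctr=1
order of uses: ctr, env, acc, env
typing: ill-typed: an application expects Q → R but receives Q
ordered: ✗ — a type mismatch blocks all five
linear: ✗ — the type mismatch rejects it
affine: ✗ — not simply typable
relevant: ✗ — fails simple typing
unrestricted: ✗ — a type mismatch blocks all five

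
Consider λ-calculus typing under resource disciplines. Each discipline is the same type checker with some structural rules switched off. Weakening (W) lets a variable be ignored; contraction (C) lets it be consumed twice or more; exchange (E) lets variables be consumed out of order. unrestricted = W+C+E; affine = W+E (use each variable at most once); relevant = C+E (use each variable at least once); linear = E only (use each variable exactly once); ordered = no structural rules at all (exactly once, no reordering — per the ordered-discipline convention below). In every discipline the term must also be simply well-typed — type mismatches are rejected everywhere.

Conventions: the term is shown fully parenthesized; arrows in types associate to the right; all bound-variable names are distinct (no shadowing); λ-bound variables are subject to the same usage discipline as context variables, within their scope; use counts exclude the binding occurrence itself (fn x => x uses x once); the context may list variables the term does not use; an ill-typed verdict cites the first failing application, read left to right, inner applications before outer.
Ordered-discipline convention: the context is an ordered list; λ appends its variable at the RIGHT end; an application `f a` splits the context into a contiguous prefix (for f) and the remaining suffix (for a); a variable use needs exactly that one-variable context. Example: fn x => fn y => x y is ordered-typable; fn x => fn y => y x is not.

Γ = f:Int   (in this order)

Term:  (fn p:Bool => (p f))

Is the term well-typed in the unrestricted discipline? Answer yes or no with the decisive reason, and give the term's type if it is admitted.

no — not simply typable
counts: f=1; p (bound)=1
order of uses: p, f
typing: ill-typed: applying a non-function (Bool)
summary: ordered ✗ | linear ✗ | affine ✗ | relevant ✗ | unrestricted ✗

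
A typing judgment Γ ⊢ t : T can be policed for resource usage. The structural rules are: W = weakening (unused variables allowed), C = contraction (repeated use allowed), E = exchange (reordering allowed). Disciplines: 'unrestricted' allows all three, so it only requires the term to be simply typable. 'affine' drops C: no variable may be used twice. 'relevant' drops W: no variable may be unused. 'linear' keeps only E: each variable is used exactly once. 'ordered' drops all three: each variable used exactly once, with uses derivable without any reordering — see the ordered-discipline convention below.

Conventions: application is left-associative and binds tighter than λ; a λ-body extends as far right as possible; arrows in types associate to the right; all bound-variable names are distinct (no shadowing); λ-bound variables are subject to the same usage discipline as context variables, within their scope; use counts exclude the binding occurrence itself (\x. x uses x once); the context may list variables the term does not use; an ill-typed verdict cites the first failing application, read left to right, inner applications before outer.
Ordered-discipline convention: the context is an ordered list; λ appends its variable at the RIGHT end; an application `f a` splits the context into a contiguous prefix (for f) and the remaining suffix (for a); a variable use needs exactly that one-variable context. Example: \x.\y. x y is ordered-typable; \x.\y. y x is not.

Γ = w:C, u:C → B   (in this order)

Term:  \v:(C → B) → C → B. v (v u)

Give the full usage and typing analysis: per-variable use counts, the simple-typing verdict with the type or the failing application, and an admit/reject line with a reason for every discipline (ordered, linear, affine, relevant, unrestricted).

counts: w=0; u=1; v (bound)=2
uses in reading order: v, v, u
typing: ✓ — ((C → B) → C → B) → C → B
ordered: ✗, needs contraction — v ×2; w left unused
linear: ✗, needs contraction — v ×2; w left unused
affine: ✗, needs contraction — v ×2
relevant: ✗, w left unused
unrestricted: ✓, simply typable at ((C → B) → C → B) → C → B; W, C, E all held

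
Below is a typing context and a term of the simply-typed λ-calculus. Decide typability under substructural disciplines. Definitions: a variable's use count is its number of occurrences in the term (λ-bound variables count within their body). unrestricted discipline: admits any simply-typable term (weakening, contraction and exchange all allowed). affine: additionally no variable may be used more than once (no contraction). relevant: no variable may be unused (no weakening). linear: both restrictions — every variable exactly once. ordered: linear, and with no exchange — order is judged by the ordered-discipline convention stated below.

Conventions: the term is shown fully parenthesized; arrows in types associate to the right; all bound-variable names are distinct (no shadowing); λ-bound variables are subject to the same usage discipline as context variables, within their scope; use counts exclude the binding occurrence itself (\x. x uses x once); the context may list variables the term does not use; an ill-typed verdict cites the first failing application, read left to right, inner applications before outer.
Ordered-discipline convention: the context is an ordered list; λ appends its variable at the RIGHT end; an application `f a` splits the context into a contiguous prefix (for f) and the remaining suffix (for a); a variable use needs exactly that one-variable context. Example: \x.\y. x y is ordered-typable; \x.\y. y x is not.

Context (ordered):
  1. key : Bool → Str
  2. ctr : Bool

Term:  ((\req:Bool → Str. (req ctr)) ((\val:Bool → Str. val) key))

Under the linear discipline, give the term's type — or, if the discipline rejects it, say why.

term : Str
usage: key=1; ctr=1; req [bound]=1; val [bound]=1
uses in reading order: req, ctr, val, key
typing: the term checks, with type Str
summary: ordered ✗ | linear ✓ | affine ✓ | relevant ✓ | unrestricted ✓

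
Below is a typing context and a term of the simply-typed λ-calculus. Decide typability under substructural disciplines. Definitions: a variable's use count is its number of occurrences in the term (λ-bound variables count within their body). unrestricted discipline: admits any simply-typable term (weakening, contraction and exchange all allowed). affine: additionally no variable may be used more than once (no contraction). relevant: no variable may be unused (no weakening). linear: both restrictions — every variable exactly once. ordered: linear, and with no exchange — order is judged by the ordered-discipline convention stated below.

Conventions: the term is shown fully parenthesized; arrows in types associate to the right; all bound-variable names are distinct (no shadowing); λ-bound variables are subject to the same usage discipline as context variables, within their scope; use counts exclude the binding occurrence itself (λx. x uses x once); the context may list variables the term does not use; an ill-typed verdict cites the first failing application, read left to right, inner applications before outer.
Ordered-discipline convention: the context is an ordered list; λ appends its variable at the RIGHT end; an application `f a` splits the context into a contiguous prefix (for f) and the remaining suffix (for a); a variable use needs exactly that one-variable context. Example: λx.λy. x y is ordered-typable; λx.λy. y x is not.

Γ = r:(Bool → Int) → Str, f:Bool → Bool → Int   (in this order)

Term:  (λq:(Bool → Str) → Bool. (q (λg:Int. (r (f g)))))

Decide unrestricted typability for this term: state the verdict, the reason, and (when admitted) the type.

no — the type mismatch rejects it
use counts: r: 1×; f: 1×; q [bound]: 1×; g [bound]: 1×
use order (left to right): q, r, f, g
typing: ill-typed: argument of type Int where Bool is required
per-discipline verdicts: ordered ✗, linear ✗, affine ✗, relevant ✗, unrestricted ✗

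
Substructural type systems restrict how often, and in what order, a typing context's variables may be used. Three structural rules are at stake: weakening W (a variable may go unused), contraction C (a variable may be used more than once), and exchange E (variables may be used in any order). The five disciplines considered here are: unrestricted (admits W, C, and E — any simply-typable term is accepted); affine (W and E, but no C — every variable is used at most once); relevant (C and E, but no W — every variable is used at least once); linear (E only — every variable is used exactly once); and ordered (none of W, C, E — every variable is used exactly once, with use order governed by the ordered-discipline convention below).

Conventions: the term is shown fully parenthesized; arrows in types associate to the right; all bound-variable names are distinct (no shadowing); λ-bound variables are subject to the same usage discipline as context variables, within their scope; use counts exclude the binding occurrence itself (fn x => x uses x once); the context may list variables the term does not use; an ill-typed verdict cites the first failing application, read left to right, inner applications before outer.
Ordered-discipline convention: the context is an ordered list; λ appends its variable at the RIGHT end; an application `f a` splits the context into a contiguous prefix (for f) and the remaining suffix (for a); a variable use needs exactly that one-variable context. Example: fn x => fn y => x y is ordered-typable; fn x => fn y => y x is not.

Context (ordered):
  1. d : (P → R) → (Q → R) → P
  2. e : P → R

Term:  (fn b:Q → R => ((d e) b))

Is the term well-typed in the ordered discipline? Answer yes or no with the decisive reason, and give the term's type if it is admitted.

yes — one use each (d, e, b); ordered split holds; term : (Q → R) → P
counts: d: 1; e: 1; b (bound): 1
order of uses: d, e, b
typing: well-typed — term : (Q → R) → P
per-discipline verdicts: ordered ✓ | linear ✓ | affine ✓ | relevant ✓ | unrestricted ✓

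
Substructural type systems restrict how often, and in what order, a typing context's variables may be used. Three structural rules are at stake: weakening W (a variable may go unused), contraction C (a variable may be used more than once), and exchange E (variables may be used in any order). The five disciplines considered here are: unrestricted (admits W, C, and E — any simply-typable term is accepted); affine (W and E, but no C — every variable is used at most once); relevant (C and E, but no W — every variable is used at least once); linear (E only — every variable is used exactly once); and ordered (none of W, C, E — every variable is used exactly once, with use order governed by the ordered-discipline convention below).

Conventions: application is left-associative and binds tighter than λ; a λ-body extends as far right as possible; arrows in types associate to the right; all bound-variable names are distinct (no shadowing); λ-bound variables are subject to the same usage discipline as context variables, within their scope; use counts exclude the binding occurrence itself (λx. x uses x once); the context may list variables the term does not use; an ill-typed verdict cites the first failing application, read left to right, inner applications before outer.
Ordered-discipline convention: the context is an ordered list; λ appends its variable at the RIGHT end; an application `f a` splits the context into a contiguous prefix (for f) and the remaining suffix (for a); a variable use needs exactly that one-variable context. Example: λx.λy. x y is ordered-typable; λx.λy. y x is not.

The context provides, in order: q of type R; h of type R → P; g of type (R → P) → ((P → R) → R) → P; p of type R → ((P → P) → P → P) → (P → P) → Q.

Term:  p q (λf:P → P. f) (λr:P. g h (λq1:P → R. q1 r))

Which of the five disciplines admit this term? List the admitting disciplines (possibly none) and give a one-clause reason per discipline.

accepted by: linear, affine, relevant, unrestricted
variable uses: q: 1; h: 1; g: 1; p: 1; f (λ-bound): 1; r (λ-bound): 1; q1 (λ-bound): 1
use order (left to right): p, q, f, g, h, q1, r
typing: well-typed — term : Q
ordered ✗ (no contiguous prefix/suffix split fits p, q, f, g, h, q1, r)
linear ✓ (single use per variable (q, h, g, p, f, r, q1))
affine ✓ (none of q, h, g, p, f, r, q1 used more than once)
relevant ✓ (none of q, h, g, p, f, r, q1 goes unused)
unrestricted ✓ (well-typed at Q; no restrictions here)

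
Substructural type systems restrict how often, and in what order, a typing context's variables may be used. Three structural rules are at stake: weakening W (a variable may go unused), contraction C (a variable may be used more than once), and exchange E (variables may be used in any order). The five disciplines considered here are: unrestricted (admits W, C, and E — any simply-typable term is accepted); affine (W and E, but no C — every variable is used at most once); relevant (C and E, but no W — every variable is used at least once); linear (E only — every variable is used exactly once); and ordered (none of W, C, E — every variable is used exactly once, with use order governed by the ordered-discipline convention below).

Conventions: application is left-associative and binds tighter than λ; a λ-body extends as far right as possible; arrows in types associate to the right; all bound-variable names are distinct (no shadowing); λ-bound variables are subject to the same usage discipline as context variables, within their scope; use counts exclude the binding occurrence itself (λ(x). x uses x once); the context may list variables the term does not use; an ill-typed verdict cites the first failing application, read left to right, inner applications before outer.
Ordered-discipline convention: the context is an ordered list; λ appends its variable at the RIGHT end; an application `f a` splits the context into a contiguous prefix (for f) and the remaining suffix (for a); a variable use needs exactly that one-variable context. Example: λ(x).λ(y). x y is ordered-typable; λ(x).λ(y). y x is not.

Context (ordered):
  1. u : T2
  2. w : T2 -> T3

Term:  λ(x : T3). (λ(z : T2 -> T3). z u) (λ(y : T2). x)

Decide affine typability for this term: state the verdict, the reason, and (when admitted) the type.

yes — at most one use each (u, w, x, z, y); term : T3 -> T3
variable uses: u=1; w=0; x (λ-bound)=1; z (λ-bound)=1; y (λ-bound)=0
left-to-right use order: z, u, x
typing: well-typed — term : T3 -> T3
all disciplines: ordered ✗ | linear ✗ | affine ✓ | relevant ✗ | unrestricted ✓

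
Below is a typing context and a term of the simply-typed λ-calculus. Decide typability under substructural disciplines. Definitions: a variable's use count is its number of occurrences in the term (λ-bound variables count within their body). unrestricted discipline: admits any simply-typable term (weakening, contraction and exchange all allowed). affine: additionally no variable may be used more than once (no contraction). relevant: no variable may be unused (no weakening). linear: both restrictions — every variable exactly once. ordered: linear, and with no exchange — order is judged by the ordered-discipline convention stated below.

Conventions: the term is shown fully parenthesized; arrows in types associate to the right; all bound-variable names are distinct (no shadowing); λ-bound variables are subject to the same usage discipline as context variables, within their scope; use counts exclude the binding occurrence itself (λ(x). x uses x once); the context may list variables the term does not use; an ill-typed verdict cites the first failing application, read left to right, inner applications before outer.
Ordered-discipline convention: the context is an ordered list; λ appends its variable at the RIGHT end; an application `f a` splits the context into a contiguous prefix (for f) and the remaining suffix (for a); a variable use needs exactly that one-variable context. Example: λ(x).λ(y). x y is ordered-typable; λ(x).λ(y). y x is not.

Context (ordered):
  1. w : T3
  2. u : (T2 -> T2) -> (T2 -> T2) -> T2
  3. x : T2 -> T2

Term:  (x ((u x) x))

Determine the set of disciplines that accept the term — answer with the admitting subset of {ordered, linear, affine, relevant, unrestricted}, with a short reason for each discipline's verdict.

accepted by: unrestricted
counts: w=0; u=1; x=3
order of uses: x, u, x, x
typing: well-typed — term : T2
ordered: ✗ — needs contraction — x ×3; w left unused
linear: ✗ — needs contraction — x ×3; w left unused
affine: ✗ — needs contraction — x ×3
relevant: ✗ — w left unused
unrestricted: ✓ — simply typable at T2; W, C, E all held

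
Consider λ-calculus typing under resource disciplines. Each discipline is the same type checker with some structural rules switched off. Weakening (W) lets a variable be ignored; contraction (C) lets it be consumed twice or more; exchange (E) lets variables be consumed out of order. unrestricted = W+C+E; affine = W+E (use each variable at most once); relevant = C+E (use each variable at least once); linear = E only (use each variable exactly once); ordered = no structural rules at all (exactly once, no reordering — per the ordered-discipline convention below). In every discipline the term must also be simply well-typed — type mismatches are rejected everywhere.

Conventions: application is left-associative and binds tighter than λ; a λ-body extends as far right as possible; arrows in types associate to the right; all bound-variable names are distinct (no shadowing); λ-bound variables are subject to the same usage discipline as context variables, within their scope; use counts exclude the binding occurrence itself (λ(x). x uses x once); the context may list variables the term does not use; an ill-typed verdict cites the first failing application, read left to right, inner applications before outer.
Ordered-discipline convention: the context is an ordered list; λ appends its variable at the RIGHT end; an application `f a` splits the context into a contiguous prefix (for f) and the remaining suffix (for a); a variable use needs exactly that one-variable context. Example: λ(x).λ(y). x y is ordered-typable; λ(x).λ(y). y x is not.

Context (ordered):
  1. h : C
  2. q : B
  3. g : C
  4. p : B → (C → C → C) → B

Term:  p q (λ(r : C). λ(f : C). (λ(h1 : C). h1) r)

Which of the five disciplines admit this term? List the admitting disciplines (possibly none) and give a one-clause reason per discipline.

admitted in: affine, unrestricted
counts: h=0, q=1, g=0, p=1, r (bound)=1, f (bound)=0, h1 (bound)=1
use order (left to right): p, q, h1, r
typing: well-typed — term : B
ordered: ✗, unused: h, g, f — weakening required
linear: ✗, unused: h, g, f — weakening required
affine: ✓, at most one use each (h, q, g, p, r, f, h1)
relevant: ✗, unused: h, g, f — weakening required
unrestricted: ✓, well-typed at B; no restrictions here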